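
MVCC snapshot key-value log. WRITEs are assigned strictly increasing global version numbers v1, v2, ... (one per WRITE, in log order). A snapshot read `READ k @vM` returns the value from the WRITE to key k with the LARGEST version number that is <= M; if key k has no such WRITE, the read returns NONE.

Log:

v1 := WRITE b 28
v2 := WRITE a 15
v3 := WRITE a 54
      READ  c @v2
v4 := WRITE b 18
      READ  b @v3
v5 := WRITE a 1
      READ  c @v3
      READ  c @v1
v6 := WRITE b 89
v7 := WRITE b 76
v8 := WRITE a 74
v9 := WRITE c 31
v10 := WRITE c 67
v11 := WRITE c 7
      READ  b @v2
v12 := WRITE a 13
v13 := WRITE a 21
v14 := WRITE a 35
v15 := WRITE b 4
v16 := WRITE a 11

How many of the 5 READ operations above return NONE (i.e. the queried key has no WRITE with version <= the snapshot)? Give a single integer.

v1: WRITE b=28  (b history now [(1, 28)])
v2: WRITE a=15  (a history now [(2, 15)])
v3: WRITE a=54  (a history now [(2, 15), (3, 54)])
READ c @v2: history=[] -> no version <= 2 -> NONE
v4: WRITE b=18  (b history now [(1, 28), (4, 18)])
READ b @v3: history=[(1, 28), (4, 18)] -> pick v1 -> 28
v5: WRITE a=1  (a history now [(2, 15), (3, 54), (5, 1)])
READ c @v3: history=[] -> no version <= 3 -> NONE
READ c @v1: history=[] -> no version <= 1 -> NONE
v6: WRITE b=89  (b history now [(1, 28), (4, 18), (6, 89)])
v7: WRITE b=76  (b history now [(1, 28), (4, 18), (6, 89), (7, 76)])
v8: WRITE a=74  (a history now [(2, 15), (3, 54), (5, 1), (8, 74)])
v9: WRITE c=31  (c history now [(9, 31)])
v10: WRITE c=67  (c history now [(9, 31), (10, 67)])
v11: WRITE c=7  (c history now [(9, 31), (10, 67), (11, 7)])
READ b @v2: history=[(1, 28), (4, 18), (6, 89), (7, 76)] -> pick v1 -> 28
v12: WRITE a=13  (a history now [(2, 15), (3, 54), (5, 1), (8, 74), (12, 13)])
v13: WRITE a=21  (a history now [(2, 15), (3, 54), (5, 1), (8, 74), (12, 13), (13, 21)])
v14: WRITE a=35  (a history now [(2, 15), (3, 54), (5, 1), (8, 74), (12, 13), (13, 21), (14, 35)])
v15: WRITE b=4  (b history now [(1, 28), (4, 18), (6, 89), (7, 76), (15, 4)])
v16: WRITE a=11  (a history now [(2, 15), (3, 54), (5, 1), (8, 74), (12, 13), (13, 21), (14, 35), (16, 11)])
Read results in order: ['NONE', '28', 'NONE', 'NONE', '28']
NONE count = 3

Answer: 3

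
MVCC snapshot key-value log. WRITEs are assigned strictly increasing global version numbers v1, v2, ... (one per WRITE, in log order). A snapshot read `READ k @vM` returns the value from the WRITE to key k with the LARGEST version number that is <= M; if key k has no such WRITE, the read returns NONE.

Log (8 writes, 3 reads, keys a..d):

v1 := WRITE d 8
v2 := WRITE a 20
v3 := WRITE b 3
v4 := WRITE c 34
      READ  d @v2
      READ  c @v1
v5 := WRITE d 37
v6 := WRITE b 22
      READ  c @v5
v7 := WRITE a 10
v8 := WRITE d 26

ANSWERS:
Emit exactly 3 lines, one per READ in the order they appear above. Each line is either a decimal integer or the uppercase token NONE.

v1: WRITE d=8  (d history now [(1, 8)])
v2: WRITE a=20  (a history now [(2, 20)])
v3: WRITE b=3  (b history now [(3, 3)])
v4: WRITE c=34  (c history now [(4, 34)])
READ d @v2: history=[(1, 8)] -> pick v1 -> 8
READ c @v1: history=[(4, 34)] -> no version <= 1 -> NONE
v5: WRITE d=37  (d history now [(1, 8), (5, 37)])
v6: WRITE b=22  (b history now [(3, 3), (6, 22)])
READ c @v5: history=[(4, 34)] -> pick v4 -> 34
v7: WRITE a=10  (a history now [(2, 20), (7, 10)])
v8: WRITE d=26  (d history now [(1, 8), (5, 37), (8, 26)])

Answer: 8
NONE
34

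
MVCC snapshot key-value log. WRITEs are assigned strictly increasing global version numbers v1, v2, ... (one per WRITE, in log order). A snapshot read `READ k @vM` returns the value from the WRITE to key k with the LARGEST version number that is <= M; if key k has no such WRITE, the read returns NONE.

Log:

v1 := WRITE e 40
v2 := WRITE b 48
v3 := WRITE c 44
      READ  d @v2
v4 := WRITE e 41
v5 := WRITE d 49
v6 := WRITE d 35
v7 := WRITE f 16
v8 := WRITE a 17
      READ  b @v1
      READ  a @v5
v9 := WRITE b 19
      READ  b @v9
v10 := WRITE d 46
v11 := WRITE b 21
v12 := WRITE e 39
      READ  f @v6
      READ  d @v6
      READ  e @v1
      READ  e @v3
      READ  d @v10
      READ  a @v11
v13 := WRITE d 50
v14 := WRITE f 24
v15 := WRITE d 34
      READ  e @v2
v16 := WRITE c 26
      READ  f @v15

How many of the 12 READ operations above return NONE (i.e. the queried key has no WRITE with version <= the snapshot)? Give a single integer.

v1: WRITE e=40  (e history now [(1, 40)])
v2: WRITE b=48  (b history now [(2, 48)])
v3: WRITE c=44  (c history now [(3, 44)])
READ d @v2: history=[] -> no version <= 2 -> NONE
v4: WRITE e=41  (e history now [(1, 40), (4, 41)])
v5: WRITE d=49  (d history now [(5, 49)])
v6: WRITE d=35  (d history now [(5, 49), (6, 35)])
v7: WRITE f=16  (f history now [(7, 16)])
v8: WRITE a=17  (a history now [(8, 17)])
READ b @v1: history=[(2, 48)] -> no version <= 1 -> NONE
READ a @v5: history=[(8, 17)] -> no version <= 5 -> NONE
v9: WRITE b=19  (b history now [(2, 48), (9, 19)])
READ b @v9: history=[(2, 48), (9, 19)] -> pick v9 -> 19
v10: WRITE d=46  (d history now [(5, 49), (6, 35), (10, 46)])
v11: WRITE b=21  (b history now [(2, 48), (9, 19), (11, 21)])
v12: WRITE e=39  (e history now [(1, 40), (4, 41), (12, 39)])
READ f @v6: history=[(7, 16)] -> no version <= 6 -> NONE
READ d @v6: history=[(5, 49), (6, 35), (10, 46)] -> pick v6 -> 35
READ e @v1: history=[(1, 40), (4, 41), (12, 39)] -> pick v1 -> 40
READ e @v3: history=[(1, 40), (4, 41), (12, 39)] -> pick v1 -> 40
READ d @v10: history=[(5, 49), (6, 35), (10, 46)] -> pick v10 -> 46
READ a @v11: history=[(8, 17)] -> pick v8 -> 17
v13: WRITE d=50  (d history now [(5, 49), (6, 35), (10, 46), (13, 50)])
v14: WRITE f=24  (f history now [(7, 16), (14, 24)])
v15: WRITE d=34  (d history now [(5, 49), (6, 35), (10, 46), (13, 50), (15, 34)])
READ e @v2: history=[(1, 40), (4, 41), (12, 39)] -> pick v1 -> 40
v16: WRITE c=26  (c history now [(3, 44), (16, 26)])
READ f @v15: history=[(7, 16), (14, 24)] -> pick v14 -> 24
Read results in order: ['NONE', 'NONE', 'NONE', '19', 'NONE', '35', '40', '40', '46', '17', '40', '24']
NONE count = 4

Answer: 4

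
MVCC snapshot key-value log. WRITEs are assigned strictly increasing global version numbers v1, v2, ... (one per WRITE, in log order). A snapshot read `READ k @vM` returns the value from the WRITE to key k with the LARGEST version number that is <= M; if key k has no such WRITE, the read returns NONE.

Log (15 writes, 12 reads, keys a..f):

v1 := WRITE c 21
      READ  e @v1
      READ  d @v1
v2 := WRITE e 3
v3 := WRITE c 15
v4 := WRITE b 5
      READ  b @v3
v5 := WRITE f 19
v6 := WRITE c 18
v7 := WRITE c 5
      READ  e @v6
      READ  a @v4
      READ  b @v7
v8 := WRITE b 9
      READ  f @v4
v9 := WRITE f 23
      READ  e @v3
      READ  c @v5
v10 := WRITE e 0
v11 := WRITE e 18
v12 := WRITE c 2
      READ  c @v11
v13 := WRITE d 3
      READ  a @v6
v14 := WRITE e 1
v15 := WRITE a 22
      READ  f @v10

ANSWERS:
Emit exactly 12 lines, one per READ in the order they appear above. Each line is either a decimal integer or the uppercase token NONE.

Answer: NONE
NONE
NONE
3
NONE
5
NONE
3
15
5
NONE
23

Derivation:
v1: WRITE c=21  (c history now [(1, 21)])
READ e @v1: history=[] -> no version <= 1 -> NONE
READ d @v1: history=[] -> no version <= 1 -> NONE
v2: WRITE e=3  (e history now [(2, 3)])
v3: WRITE c=15  (c history now [(1, 21), (3, 15)])
v4: WRITE b=5  (b history now [(4, 5)])
READ b @v3: history=[(4, 5)] -> no version <= 3 -> NONE
v5: WRITE f=19  (f history now [(5, 19)])
v6: WRITE c=18  (c history now [(1, 21), (3, 15), (6, 18)])
v7: WRITE c=5  (c history now [(1, 21), (3, 15), (6, 18), (7, 5)])
READ e @v6: history=[(2, 3)] -> pick v2 -> 3
READ a @v4: history=[] -> no version <= 4 -> NONE
READ b @v7: history=[(4, 5)] -> pick v4 -> 5
v8: WRITE b=9  (b history now [(4, 5), (8, 9)])
READ f @v4: history=[(5, 19)] -> no version <= 4 -> NONE
v9: WRITE f=23  (f history now [(5, 19), (9, 23)])
READ e @v3: history=[(2, 3)] -> pick v2 -> 3
READ c @v5: history=[(1, 21), (3, 15), (6, 18), (7, 5)] -> pick v3 -> 15
v10: WRITE e=0  (e history now [(2, 3), (10, 0)])
v11: WRITE e=18  (e history now [(2, 3), (10, 0), (11, 18)])
v12: WRITE c=2  (c history now [(1, 21), (3, 15), (6, 18), (7, 5), (12, 2)])
READ c @v11: history=[(1, 21), (3, 15), (6, 18), (7, 5), (12, 2)] -> pick v7 -> 5
v13: WRITE d=3  (d history now [(13, 3)])
READ a @v6: history=[] -> no version <= 6 -> NONE
v14: WRITE e=1  (e history now [(2, 3), (10, 0), (11, 18), (14, 1)])
v15: WRITE a=22  (a history now [(15, 22)])
READ f @v10: history=[(5, 19), (9, 23)] -> pick v9 -> 23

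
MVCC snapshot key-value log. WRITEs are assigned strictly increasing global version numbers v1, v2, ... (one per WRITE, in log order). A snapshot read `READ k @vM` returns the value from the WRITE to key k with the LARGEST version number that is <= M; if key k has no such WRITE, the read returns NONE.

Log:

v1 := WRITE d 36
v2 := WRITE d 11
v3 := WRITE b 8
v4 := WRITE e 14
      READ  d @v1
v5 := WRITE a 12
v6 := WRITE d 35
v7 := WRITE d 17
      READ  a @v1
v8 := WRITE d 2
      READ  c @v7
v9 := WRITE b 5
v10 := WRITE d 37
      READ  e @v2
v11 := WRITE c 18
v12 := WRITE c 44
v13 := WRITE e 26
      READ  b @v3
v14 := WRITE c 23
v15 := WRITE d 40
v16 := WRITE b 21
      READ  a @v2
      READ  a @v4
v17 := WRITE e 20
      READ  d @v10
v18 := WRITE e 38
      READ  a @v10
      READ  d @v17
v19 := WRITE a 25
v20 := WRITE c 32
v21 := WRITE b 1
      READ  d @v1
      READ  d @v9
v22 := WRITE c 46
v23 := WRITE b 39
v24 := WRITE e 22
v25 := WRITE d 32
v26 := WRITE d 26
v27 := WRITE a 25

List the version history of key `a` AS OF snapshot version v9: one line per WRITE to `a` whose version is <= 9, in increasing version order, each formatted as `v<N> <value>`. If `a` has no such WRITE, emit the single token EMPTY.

Scan writes for key=a with version <= 9:
  v1 WRITE d 36 -> skip
  v2 WRITE d 11 -> skip
  v3 WRITE b 8 -> skip
  v4 WRITE e 14 -> skip
  v5 WRITE a 12 -> keep
  v6 WRITE d 35 -> skip
  v7 WRITE d 17 -> skip
  v8 WRITE d 2 -> skip
  v9 WRITE b 5 -> skip
  v10 WRITE d 37 -> skip
  v11 WRITE c 18 -> skip
  v12 WRITE c 44 -> skip
  v13 WRITE e 26 -> skip
  v14 WRITE c 23 -> skip
  v15 WRITE d 40 -> skip
  v16 WRITE b 21 -> skip
  v17 WRITE e 20 -> skip
  v18 WRITE e 38 -> skip
  v19 WRITE a 25 -> drop (> snap)
  v20 WRITE c 32 -> skip
  v21 WRITE b 1 -> skip
  v22 WRITE c 46 -> skip
  v23 WRITE b 39 -> skip
  v24 WRITE e 22 -> skip
  v25 WRITE d 32 -> skip
  v26 WRITE d 26 -> skip
  v27 WRITE a 25 -> drop (> snap)
Collected: [(5, 12)]

Answer: v5 12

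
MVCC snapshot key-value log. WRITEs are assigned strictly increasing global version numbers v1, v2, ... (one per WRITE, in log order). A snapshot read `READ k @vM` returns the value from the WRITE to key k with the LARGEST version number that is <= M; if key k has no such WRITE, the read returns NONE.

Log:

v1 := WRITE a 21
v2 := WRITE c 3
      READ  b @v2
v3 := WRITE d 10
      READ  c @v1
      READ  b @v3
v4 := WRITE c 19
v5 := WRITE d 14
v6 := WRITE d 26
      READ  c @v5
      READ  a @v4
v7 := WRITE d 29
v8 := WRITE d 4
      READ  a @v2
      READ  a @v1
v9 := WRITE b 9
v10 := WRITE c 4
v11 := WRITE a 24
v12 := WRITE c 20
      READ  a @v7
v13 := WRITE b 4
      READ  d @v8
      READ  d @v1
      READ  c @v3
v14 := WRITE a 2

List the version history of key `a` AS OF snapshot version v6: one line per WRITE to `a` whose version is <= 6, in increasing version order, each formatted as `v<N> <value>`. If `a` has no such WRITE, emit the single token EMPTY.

Answer: v1 21

Derivation:
Scan writes for key=a with version <= 6:
  v1 WRITE a 21 -> keep
  v2 WRITE c 3 -> skip
  v3 WRITE d 10 -> skip
  v4 WRITE c 19 -> skip
  v5 WRITE d 14 -> skip
  v6 WRITE d 26 -> skip
  v7 WRITE d 29 -> skip
  v8 WRITE d 4 -> skip
  v9 WRITE b 9 -> skip
  v10 WRITE c 4 -> skip
  v11 WRITE a 24 -> drop (> snap)
  v12 WRITE c 20 -> skip
  v13 WRITE b 4 -> skip
  v14 WRITE a 2 -> drop (> snap)
Collected: [(1, 21)]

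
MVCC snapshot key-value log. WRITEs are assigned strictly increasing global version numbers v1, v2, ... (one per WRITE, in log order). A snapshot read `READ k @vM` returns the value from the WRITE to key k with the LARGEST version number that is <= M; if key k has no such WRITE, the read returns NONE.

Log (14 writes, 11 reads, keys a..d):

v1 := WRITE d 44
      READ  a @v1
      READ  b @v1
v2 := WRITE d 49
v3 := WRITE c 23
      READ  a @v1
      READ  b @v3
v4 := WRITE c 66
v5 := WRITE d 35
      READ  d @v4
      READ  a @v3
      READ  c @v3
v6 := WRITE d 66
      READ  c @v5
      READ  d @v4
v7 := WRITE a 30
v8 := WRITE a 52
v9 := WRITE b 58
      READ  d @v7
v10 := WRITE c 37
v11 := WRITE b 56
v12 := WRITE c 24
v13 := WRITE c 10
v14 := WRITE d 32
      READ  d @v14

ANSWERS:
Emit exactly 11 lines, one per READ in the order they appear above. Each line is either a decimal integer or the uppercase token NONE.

Answer: NONE
NONE
NONE
NONE
49
NONE
23
66
49
66
32

Derivation:
v1: WRITE d=44  (d history now [(1, 44)])
READ a @v1: history=[] -> no version <= 1 -> NONE
READ b @v1: history=[] -> no version <= 1 -> NONE
v2: WRITE d=49  (d history now [(1, 44), (2, 49)])
v3: WRITE c=23  (c history now [(3, 23)])
READ a @v1: history=[] -> no version <= 1 -> NONE
READ b @v3: history=[] -> no version <= 3 -> NONE
v4: WRITE c=66  (c history now [(3, 23), (4, 66)])
v5: WRITE d=35  (d history now [(1, 44), (2, 49), (5, 35)])
READ d @v4: history=[(1, 44), (2, 49), (5, 35)] -> pick v2 -> 49
READ a @v3: history=[] -> no version <= 3 -> NONE
READ c @v3: history=[(3, 23), (4, 66)] -> pick v3 -> 23
v6: WRITE d=66  (d history now [(1, 44), (2, 49), (5, 35), (6, 66)])
READ c @v5: history=[(3, 23), (4, 66)] -> pick v4 -> 66
READ d @v4: history=[(1, 44), (2, 49), (5, 35), (6, 66)] -> pick v2 -> 49
v7: WRITE a=30  (a history now [(7, 30)])
v8: WRITE a=52  (a history now [(7, 30), (8, 52)])
v9: WRITE b=58  (b history now [(9, 58)])
READ d @v7: history=[(1, 44), (2, 49), (5, 35), (6, 66)] -> pick v6 -> 66
v10: WRITE c=37  (c history now [(3, 23), (4, 66), (10, 37)])
v11: WRITE b=56  (b history now [(9, 58), (11, 56)])
v12: WRITE c=24  (c history now [(3, 23), (4, 66), (10, 37), (12, 24)])
v13: WRITE c=10  (c history now [(3, 23), (4, 66), (10, 37), (12, 24), (13, 10)])
v14: WRITE d=32  (d history now [(1, 44), (2, 49), (5, 35), (6, 66), (14, 32)])
READ d @v14: history=[(1, 44), (2, 49), (5, 35), (6, 66), (14, 32)] -> pick v14 -> 32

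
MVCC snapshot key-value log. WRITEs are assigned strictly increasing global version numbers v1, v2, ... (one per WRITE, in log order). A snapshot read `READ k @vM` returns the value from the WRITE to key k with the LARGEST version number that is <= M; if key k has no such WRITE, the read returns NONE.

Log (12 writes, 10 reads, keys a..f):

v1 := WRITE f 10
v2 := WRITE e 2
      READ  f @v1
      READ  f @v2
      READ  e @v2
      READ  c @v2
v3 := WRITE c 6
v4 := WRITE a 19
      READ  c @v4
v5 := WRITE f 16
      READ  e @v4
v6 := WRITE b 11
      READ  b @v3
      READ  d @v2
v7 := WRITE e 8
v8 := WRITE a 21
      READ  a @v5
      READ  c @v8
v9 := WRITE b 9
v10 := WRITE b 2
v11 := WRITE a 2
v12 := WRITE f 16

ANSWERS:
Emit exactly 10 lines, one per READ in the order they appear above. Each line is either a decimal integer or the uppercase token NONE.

v1: WRITE f=10  (f history now [(1, 10)])
v2: WRITE e=2  (e history now [(2, 2)])
READ f @v1: history=[(1, 10)] -> pick v1 -> 10
READ f @v2: history=[(1, 10)] -> pick v1 -> 10
READ e @v2: history=[(2, 2)] -> pick v2 -> 2
READ c @v2: history=[] -> no version <= 2 -> NONE
v3: WRITE c=6  (c history now [(3, 6)])
v4: WRITE a=19  (a history now [(4, 19)])
READ c @v4: history=[(3, 6)] -> pick v3 -> 6
v5: WRITE f=16  (f history now [(1, 10), (5, 16)])
READ e @v4: history=[(2, 2)] -> pick v2 -> 2
v6: WRITE b=11  (b history now [(6, 11)])
READ b @v3: history=[(6, 11)] -> no version <= 3 -> NONE
READ d @v2: history=[] -> no version <= 2 -> NONE
v7: WRITE e=8  (e history now [(2, 2), (7, 8)])
v8: WRITE a=21  (a history now [(4, 19), (8, 21)])
READ a @v5: history=[(4, 19), (8, 21)] -> pick v4 -> 19
READ c @v8: history=[(3, 6)] -> pick v3 -> 6
v9: WRITE b=9  (b history now [(6, 11), (9, 9)])
v10: WRITE b=2  (b history now [(6, 11), (9, 9), (10, 2)])
v11: WRITE a=2  (a history now [(4, 19), (8, 21), (11, 2)])
v12: WRITE f=16  (f history now [(1, 10), (5, 16), (12, 16)])

Answer: 10
10
2
NONE
6
2
NONE
NONE
19
6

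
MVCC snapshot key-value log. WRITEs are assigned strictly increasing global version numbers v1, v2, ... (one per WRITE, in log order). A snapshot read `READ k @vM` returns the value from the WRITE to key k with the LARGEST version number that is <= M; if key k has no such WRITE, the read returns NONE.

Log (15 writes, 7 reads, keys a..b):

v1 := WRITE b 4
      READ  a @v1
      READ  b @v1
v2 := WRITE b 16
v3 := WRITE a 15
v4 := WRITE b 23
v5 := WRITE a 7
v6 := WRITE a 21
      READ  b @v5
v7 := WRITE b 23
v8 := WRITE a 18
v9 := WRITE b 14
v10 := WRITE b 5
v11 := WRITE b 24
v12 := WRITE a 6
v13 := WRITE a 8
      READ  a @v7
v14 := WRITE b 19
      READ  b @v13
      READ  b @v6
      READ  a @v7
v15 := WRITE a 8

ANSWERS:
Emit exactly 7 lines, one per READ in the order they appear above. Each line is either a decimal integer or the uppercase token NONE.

v1: WRITE b=4  (b history now [(1, 4)])
READ a @v1: history=[] -> no version <= 1 -> NONE
READ b @v1: history=[(1, 4)] -> pick v1 -> 4
v2: WRITE b=16  (b history now [(1, 4), (2, 16)])
v3: WRITE a=15  (a history now [(3, 15)])
v4: WRITE b=23  (b history now [(1, 4), (2, 16), (4, 23)])
v5: WRITE a=7  (a history now [(3, 15), (5, 7)])
v6: WRITE a=21  (a history now [(3, 15), (5, 7), (6, 21)])
READ b @v5: history=[(1, 4), (2, 16), (4, 23)] -> pick v4 -> 23
v7: WRITE b=23  (b history now [(1, 4), (2, 16), (4, 23), (7, 23)])
v8: WRITE a=18  (a history now [(3, 15), (5, 7), (6, 21), (8, 18)])
v9: WRITE b=14  (b history now [(1, 4), (2, 16), (4, 23), (7, 23), (9, 14)])
v10: WRITE b=5  (b history now [(1, 4), (2, 16), (4, 23), (7, 23), (9, 14), (10, 5)])
v11: WRITE b=24  (b history now [(1, 4), (2, 16), (4, 23), (7, 23), (9, 14), (10, 5), (11, 24)])
v12: WRITE a=6  (a history now [(3, 15), (5, 7), (6, 21), (8, 18), (12, 6)])
v13: WRITE a=8  (a history now [(3, 15), (5, 7), (6, 21), (8, 18), (12, 6), (13, 8)])
READ a @v7: history=[(3, 15), (5, 7), (6, 21), (8, 18), (12, 6), (13, 8)] -> pick v6 -> 21
v14: WRITE b=19  (b history now [(1, 4), (2, 16), (4, 23), (7, 23), (9, 14), (10, 5), (11, 24), (14, 19)])
READ b @v13: history=[(1, 4), (2, 16), (4, 23), (7, 23), (9, 14), (10, 5), (11, 24), (14, 19)] -> pick v11 -> 24
READ b @v6: history=[(1, 4), (2, 16), (4, 23), (7, 23), (9, 14), (10, 5), (11, 24), (14, 19)] -> pick v4 -> 23
READ a @v7: history=[(3, 15), (5, 7), (6, 21), (8, 18), (12, 6), (13, 8)] -> pick v6 -> 21
v15: WRITE a=8  (a history now [(3, 15), (5, 7), (6, 21), (8, 18), (12, 6), (13, 8), (15, 8)])

Answer: NONE
4
23
21
24
23
21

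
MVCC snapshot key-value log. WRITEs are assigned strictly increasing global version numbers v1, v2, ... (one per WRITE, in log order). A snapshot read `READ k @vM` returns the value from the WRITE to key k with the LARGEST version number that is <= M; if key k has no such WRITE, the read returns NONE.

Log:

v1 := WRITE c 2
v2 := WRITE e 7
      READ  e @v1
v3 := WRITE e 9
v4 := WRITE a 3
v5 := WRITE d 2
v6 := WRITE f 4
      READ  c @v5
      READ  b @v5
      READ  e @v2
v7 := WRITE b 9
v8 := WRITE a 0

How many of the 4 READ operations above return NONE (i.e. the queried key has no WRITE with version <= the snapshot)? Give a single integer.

Answer: 2

Derivation:
v1: WRITE c=2  (c history now [(1, 2)])
v2: WRITE e=7  (e history now [(2, 7)])
READ e @v1: history=[(2, 7)] -> no version <= 1 -> NONE
v3: WRITE e=9  (e history now [(2, 7), (3, 9)])
v4: WRITE a=3  (a history now [(4, 3)])
v5: WRITE d=2  (d history now [(5, 2)])
v6: WRITE f=4  (f history now [(6, 4)])
READ c @v5: history=[(1, 2)] -> pick v1 -> 2
READ b @v5: history=[] -> no version <= 5 -> NONE
READ e @v2: history=[(2, 7), (3, 9)] -> pick v2 -> 7
v7: WRITE b=9  (b history now [(7, 9)])
v8: WRITE a=0  (a history now [(4, 3), (8, 0)])
Read results in order: ['NONE', '2', 'NONE', '7']
NONE count = 2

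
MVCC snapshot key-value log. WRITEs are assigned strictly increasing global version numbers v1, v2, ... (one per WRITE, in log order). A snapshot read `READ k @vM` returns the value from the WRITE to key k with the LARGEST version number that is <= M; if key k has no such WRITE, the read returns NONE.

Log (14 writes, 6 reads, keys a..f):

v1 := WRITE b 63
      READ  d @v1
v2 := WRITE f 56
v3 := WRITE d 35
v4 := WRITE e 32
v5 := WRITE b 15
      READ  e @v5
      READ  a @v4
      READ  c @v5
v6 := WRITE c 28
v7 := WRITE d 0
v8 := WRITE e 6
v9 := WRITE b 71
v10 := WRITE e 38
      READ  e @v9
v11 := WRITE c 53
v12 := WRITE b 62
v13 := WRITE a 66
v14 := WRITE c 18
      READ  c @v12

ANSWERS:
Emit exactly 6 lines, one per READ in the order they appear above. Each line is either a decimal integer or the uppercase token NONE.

Answer: NONE
32
NONE
NONE
6
53

Derivation:
v1: WRITE b=63  (b history now [(1, 63)])
READ d @v1: history=[] -> no version <= 1 -> NONE
v2: WRITE f=56  (f history now [(2, 56)])
v3: WRITE d=35  (d history now [(3, 35)])
v4: WRITE e=32  (e history now [(4, 32)])
v5: WRITE b=15  (b history now [(1, 63), (5, 15)])
READ e @v5: history=[(4, 32)] -> pick v4 -> 32
READ a @v4: history=[] -> no version <= 4 -> NONE
READ c @v5: history=[] -> no version <= 5 -> NONE
v6: WRITE c=28  (c history now [(6, 28)])
v7: WRITE d=0  (d history now [(3, 35), (7, 0)])
v8: WRITE e=6  (e history now [(4, 32), (8, 6)])
v9: WRITE b=71  (b history now [(1, 63), (5, 15), (9, 71)])
v10: WRITE e=38  (e history now [(4, 32), (8, 6), (10, 38)])
READ e @v9: history=[(4, 32), (8, 6), (10, 38)] -> pick v8 -> 6
v11: WRITE c=53  (c history now [(6, 28), (11, 53)])
v12: WRITE b=62  (b history now [(1, 63), (5, 15), (9, 71), (12, 62)])
v13: WRITE a=66  (a history now [(13, 66)])
v14: WRITE c=18  (c history now [(6, 28), (11, 53), (14, 18)])
READ c @v12: history=[(6, 28), (11, 53), (14, 18)] -> pick v11 -> 53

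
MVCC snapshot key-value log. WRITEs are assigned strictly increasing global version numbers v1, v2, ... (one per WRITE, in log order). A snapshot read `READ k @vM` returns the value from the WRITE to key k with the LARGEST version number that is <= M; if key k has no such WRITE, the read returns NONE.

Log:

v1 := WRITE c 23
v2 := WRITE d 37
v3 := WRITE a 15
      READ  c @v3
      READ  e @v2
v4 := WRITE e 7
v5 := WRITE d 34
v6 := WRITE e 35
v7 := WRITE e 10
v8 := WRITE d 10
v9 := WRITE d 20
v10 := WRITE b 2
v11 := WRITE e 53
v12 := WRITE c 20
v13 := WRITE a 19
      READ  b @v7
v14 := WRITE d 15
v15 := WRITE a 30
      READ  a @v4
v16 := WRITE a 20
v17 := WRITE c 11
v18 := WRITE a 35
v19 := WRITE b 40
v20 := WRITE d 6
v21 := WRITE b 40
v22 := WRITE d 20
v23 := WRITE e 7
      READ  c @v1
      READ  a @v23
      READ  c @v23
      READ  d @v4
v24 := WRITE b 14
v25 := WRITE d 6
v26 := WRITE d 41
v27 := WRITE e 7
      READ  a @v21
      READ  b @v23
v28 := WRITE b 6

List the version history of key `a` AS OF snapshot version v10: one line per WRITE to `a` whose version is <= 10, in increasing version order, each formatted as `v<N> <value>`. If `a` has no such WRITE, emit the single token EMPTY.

Scan writes for key=a with version <= 10:
  v1 WRITE c 23 -> skip
  v2 WRITE d 37 -> skip
  v3 WRITE a 15 -> keep
  v4 WRITE e 7 -> skip
  v5 WRITE d 34 -> skip
  v6 WRITE e 35 -> skip
  v7 WRITE e 10 -> skip
  v8 WRITE d 10 -> skip
  v9 WRITE d 20 -> skip
  v10 WRITE b 2 -> skip
  v11 WRITE e 53 -> skip
  v12 WRITE c 20 -> skip
  v13 WRITE a 19 -> drop (> snap)
  v14 WRITE d 15 -> skip
  v15 WRITE a 30 -> drop (> snap)
  v16 WRITE a 20 -> drop (> snap)
  v17 WRITE c 11 -> skip
  v18 WRITE a 35 -> drop (> snap)
  v19 WRITE b 40 -> skip
  v20 WRITE d 6 -> skip
  v21 WRITE b 40 -> skip
  v22 WRITE d 20 -> skip
  v23 WRITE e 7 -> skip
  v24 WRITE b 14 -> skip
  v25 WRITE d 6 -> skip
  v26 WRITE d 41 -> skip
  v27 WRITE e 7 -> skip
  v28 WRITE b 6 -> skip
Collected: [(3, 15)]

Answer: v3 15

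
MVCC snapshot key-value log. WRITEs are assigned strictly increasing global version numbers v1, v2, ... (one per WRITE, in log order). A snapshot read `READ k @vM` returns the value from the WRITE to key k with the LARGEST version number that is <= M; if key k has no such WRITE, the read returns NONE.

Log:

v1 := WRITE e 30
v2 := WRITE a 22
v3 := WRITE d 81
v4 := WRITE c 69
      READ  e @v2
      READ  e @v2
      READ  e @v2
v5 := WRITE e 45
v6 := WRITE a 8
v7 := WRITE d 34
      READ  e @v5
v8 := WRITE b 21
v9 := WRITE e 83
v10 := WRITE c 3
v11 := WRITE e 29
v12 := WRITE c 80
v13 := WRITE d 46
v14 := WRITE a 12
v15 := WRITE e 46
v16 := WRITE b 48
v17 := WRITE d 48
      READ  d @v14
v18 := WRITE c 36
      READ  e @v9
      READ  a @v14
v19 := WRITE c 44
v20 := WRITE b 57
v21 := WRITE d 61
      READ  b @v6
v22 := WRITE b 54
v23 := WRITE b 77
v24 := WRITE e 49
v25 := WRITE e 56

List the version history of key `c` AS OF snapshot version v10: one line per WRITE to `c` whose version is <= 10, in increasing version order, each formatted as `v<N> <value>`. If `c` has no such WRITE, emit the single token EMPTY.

Scan writes for key=c with version <= 10:
  v1 WRITE e 30 -> skip
  v2 WRITE a 22 -> skip
  v3 WRITE d 81 -> skip
  v4 WRITE c 69 -> keep
  v5 WRITE e 45 -> skip
  v6 WRITE a 8 -> skip
  v7 WRITE d 34 -> skip
  v8 WRITE b 21 -> skip
  v9 WRITE e 83 -> skip
  v10 WRITE c 3 -> keep
  v11 WRITE e 29 -> skip
  v12 WRITE c 80 -> drop (> snap)
  v13 WRITE d 46 -> skip
  v14 WRITE a 12 -> skip
  v15 WRITE e 46 -> skip
  v16 WRITE b 48 -> skip
  v17 WRITE d 48 -> skip
  v18 WRITE c 36 -> drop (> snap)
  v19 WRITE c 44 -> drop (> snap)
  v20 WRITE b 57 -> skip
  v21 WRITE d 61 -> skip
  v22 WRITE b 54 -> skip
  v23 WRITE b 77 -> skip
  v24 WRITE e 49 -> skip
  v25 WRITE e 56 -> skip
Collected: [(4, 69), (10, 3)]

Answer: v4 69
v10 3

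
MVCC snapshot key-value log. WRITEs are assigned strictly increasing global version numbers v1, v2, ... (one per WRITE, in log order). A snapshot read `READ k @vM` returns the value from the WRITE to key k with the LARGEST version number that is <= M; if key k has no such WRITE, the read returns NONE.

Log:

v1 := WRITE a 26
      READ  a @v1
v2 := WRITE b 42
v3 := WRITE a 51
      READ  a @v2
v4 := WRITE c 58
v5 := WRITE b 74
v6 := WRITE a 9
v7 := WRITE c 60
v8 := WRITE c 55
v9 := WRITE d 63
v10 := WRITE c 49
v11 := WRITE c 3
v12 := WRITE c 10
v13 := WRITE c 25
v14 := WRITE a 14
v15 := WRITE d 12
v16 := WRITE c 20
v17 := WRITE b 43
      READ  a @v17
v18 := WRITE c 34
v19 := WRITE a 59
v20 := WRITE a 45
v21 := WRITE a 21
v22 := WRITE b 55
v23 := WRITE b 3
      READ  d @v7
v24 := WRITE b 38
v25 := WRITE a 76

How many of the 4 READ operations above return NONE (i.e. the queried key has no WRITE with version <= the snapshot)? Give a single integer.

v1: WRITE a=26  (a history now [(1, 26)])
READ a @v1: history=[(1, 26)] -> pick v1 -> 26
v2: WRITE b=42  (b history now [(2, 42)])
v3: WRITE a=51  (a history now [(1, 26), (3, 51)])
READ a @v2: history=[(1, 26), (3, 51)] -> pick v1 -> 26
v4: WRITE c=58  (c history now [(4, 58)])
v5: WRITE b=74  (b history now [(2, 42), (5, 74)])
v6: WRITE a=9  (a history now [(1, 26), (3, 51), (6, 9)])
v7: WRITE c=60  (c history now [(4, 58), (7, 60)])
v8: WRITE c=55  (c history now [(4, 58), (7, 60), (8, 55)])
v9: WRITE d=63  (d history now [(9, 63)])
v10: WRITE c=49  (c history now [(4, 58), (7, 60), (8, 55), (10, 49)])
v11: WRITE c=3  (c history now [(4, 58), (7, 60), (8, 55), (10, 49), (11, 3)])
v12: WRITE c=10  (c history now [(4, 58), (7, 60), (8, 55), (10, 49), (11, 3), (12, 10)])
v13: WRITE c=25  (c history now [(4, 58), (7, 60), (8, 55), (10, 49), (11, 3), (12, 10), (13, 25)])
v14: WRITE a=14  (a history now [(1, 26), (3, 51), (6, 9), (14, 14)])
v15: WRITE d=12  (d history now [(9, 63), (15, 12)])
v16: WRITE c=20  (c history now [(4, 58), (7, 60), (8, 55), (10, 49), (11, 3), (12, 10), (13, 25), (16, 20)])
v17: WRITE b=43  (b history now [(2, 42), (5, 74), (17, 43)])
READ a @v17: history=[(1, 26), (3, 51), (6, 9), (14, 14)] -> pick v14 -> 14
v18: WRITE c=34  (c history now [(4, 58), (7, 60), (8, 55), (10, 49), (11, 3), (12, 10), (13, 25), (16, 20), (18, 34)])
v19: WRITE a=59  (a history now [(1, 26), (3, 51), (6, 9), (14, 14), (19, 59)])
v20: WRITE a=45  (a history now [(1, 26), (3, 51), (6, 9), (14, 14), (19, 59), (20, 45)])
v21: WRITE a=21  (a history now [(1, 26), (3, 51), (6, 9), (14, 14), (19, 59), (20, 45), (21, 21)])
v22: WRITE b=55  (b history now [(2, 42), (5, 74), (17, 43), (22, 55)])
v23: WRITE b=3  (b history now [(2, 42), (5, 74), (17, 43), (22, 55), (23, 3)])
READ d @v7: history=[(9, 63), (15, 12)] -> no version <= 7 -> NONE
v24: WRITE b=38  (b history now [(2, 42), (5, 74), (17, 43), (22, 55), (23, 3), (24, 38)])
v25: WRITE a=76  (a history now [(1, 26), (3, 51), (6, 9), (14, 14), (19, 59), (20, 45), (21, 21), (25, 76)])
Read results in order: ['26', '26', '14', 'NONE']
NONE count = 1

Answer: 1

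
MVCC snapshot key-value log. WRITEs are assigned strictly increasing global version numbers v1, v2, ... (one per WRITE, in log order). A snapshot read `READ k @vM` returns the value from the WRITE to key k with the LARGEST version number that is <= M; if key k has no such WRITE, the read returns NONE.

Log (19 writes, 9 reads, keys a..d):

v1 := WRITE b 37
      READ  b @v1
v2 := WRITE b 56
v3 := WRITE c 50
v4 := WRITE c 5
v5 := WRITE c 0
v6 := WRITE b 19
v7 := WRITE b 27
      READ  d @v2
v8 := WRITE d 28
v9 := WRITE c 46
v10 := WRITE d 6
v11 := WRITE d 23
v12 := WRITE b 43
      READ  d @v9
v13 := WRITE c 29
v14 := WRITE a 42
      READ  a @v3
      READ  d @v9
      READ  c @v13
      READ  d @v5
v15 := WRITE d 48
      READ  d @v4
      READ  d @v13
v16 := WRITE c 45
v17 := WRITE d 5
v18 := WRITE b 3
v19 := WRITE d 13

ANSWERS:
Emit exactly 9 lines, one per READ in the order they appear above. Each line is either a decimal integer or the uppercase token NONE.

v1: WRITE b=37  (b history now [(1, 37)])
READ b @v1: history=[(1, 37)] -> pick v1 -> 37
v2: WRITE b=56  (b history now [(1, 37), (2, 56)])
v3: WRITE c=50  (c history now [(3, 50)])
v4: WRITE c=5  (c history now [(3, 50), (4, 5)])
v5: WRITE c=0  (c history now [(3, 50), (4, 5), (5, 0)])
v6: WRITE b=19  (b history now [(1, 37), (2, 56), (6, 19)])
v7: WRITE b=27  (b history now [(1, 37), (2, 56), (6, 19), (7, 27)])
READ d @v2: history=[] -> no version <= 2 -> NONE
v8: WRITE d=28  (d history now [(8, 28)])
v9: WRITE c=46  (c history now [(3, 50), (4, 5), (5, 0), (9, 46)])
v10: WRITE d=6  (d history now [(8, 28), (10, 6)])
v11: WRITE d=23  (d history now [(8, 28), (10, 6), (11, 23)])
v12: WRITE b=43  (b history now [(1, 37), (2, 56), (6, 19), (7, 27), (12, 43)])
READ d @v9: history=[(8, 28), (10, 6), (11, 23)] -> pick v8 -> 28
v13: WRITE c=29  (c history now [(3, 50), (4, 5), (5, 0), (9, 46), (13, 29)])
v14: WRITE a=42  (a history now [(14, 42)])
READ a @v3: history=[(14, 42)] -> no version <= 3 -> NONE
READ d @v9: history=[(8, 28), (10, 6), (11, 23)] -> pick v8 -> 28
READ c @v13: history=[(3, 50), (4, 5), (5, 0), (9, 46), (13, 29)] -> pick v13 -> 29
READ d @v5: history=[(8, 28), (10, 6), (11, 23)] -> no version <= 5 -> NONE
v15: WRITE d=48  (d history now [(8, 28), (10, 6), (11, 23), (15, 48)])
READ d @v4: history=[(8, 28), (10, 6), (11, 23), (15, 48)] -> no version <= 4 -> NONE
READ d @v13: history=[(8, 28), (10, 6), (11, 23), (15, 48)] -> pick v11 -> 23
v16: WRITE c=45  (c history now [(3, 50), (4, 5), (5, 0), (9, 46), (13, 29), (16, 45)])
v17: WRITE d=5  (d history now [(8, 28), (10, 6), (11, 23), (15, 48), (17, 5)])
v18: WRITE b=3  (b history now [(1, 37), (2, 56), (6, 19), (7, 27), (12, 43), (18, 3)])
v19: WRITE d=13  (d history now [(8, 28), (10, 6), (11, 23), (15, 48), (17, 5), (19, 13)])

Answer: 37
NONE
28
NONE
28
29
NONE
NONE
23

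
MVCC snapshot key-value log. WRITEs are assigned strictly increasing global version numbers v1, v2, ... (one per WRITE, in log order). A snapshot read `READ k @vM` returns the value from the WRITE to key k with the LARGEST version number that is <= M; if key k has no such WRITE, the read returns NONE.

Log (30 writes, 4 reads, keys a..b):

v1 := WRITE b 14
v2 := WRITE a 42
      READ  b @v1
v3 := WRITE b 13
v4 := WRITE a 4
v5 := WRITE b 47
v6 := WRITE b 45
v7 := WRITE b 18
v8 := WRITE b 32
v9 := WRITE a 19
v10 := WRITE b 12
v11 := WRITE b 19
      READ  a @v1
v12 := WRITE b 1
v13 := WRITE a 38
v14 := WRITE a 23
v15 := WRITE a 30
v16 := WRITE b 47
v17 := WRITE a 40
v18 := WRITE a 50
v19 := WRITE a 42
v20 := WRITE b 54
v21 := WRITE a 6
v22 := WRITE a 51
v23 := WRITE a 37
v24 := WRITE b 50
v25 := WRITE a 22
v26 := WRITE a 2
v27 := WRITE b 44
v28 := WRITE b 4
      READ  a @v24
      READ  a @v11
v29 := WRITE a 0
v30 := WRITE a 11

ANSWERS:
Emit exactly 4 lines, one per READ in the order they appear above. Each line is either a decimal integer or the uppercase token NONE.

Answer: 14
NONE
37
19

Derivation:
v1: WRITE b=14  (b history now [(1, 14)])
v2: WRITE a=42  (a history now [(2, 42)])
READ b @v1: history=[(1, 14)] -> pick v1 -> 14
v3: WRITE b=13  (b history now [(1, 14), (3, 13)])
v4: WRITE a=4  (a history now [(2, 42), (4, 4)])
v5: WRITE b=47  (b history now [(1, 14), (3, 13), (5, 47)])
v6: WRITE b=45  (b history now [(1, 14), (3, 13), (5, 47), (6, 45)])
v7: WRITE b=18  (b history now [(1, 14), (3, 13), (5, 47), (6, 45), (7, 18)])
v8: WRITE b=32  (b history now [(1, 14), (3, 13), (5, 47), (6, 45), (7, 18), (8, 32)])
v9: WRITE a=19  (a history now [(2, 42), (4, 4), (9, 19)])
v10: WRITE b=12  (b history now [(1, 14), (3, 13), (5, 47), (6, 45), (7, 18), (8, 32), (10, 12)])
v11: WRITE b=19  (b history now [(1, 14), (3, 13), (5, 47), (6, 45), (7, 18), (8, 32), (10, 12), (11, 19)])
READ a @v1: history=[(2, 42), (4, 4), (9, 19)] -> no version <= 1 -> NONE
v12: WRITE b=1  (b history now [(1, 14), (3, 13), (5, 47), (6, 45), (7, 18), (8, 32), (10, 12), (11, 19), (12, 1)])
v13: WRITE a=38  (a history now [(2, 42), (4, 4), (9, 19), (13, 38)])
v14: WRITE a=23  (a history now [(2, 42), (4, 4), (9, 19), (13, 38), (14, 23)])
v15: WRITE a=30  (a history now [(2, 42), (4, 4), (9, 19), (13, 38), (14, 23), (15, 30)])
v16: WRITE b=47  (b history now [(1, 14), (3, 13), (5, 47), (6, 45), (7, 18), (8, 32), (10, 12), (11, 19), (12, 1), (16, 47)])
v17: WRITE a=40  (a history now [(2, 42), (4, 4), (9, 19), (13, 38), (14, 23), (15, 30), (17, 40)])
v18: WRITE a=50  (a history now [(2, 42), (4, 4), (9, 19), (13, 38), (14, 23), (15, 30), (17, 40), (18, 50)])
v19: WRITE a=42  (a history now [(2, 42), (4, 4), (9, 19), (13, 38), (14, 23), (15, 30), (17, 40), (18, 50), (19, 42)])
v20: WRITE b=54  (b history now [(1, 14), (3, 13), (5, 47), (6, 45), (7, 18), (8, 32), (10, 12), (11, 19), (12, 1), (16, 47), (20, 54)])
v21: WRITE a=6  (a history now [(2, 42), (4, 4), (9, 19), (13, 38), (14, 23), (15, 30), (17, 40), (18, 50), (19, 42), (21, 6)])
v22: WRITE a=51  (a history now [(2, 42), (4, 4), (9, 19), (13, 38), (14, 23), (15, 30), (17, 40), (18, 50), (19, 42), (21, 6), (22, 51)])
v23: WRITE a=37  (a history now [(2, 42), (4, 4), (9, 19), (13, 38), (14, 23), (15, 30), (17, 40), (18, 50), (19, 42), (21, 6), (22, 51), (23, 37)])
v24: WRITE b=50  (b history now [(1, 14), (3, 13), (5, 47), (6, 45), (7, 18), (8, 32), (10, 12), (11, 19), (12, 1), (16, 47), (20, 54), (24, 50)])
v25: WRITE a=22  (a history now [(2, 42), (4, 4), (9, 19), (13, 38), (14, 23), (15, 30), (17, 40), (18, 50), (19, 42), (21, 6), (22, 51), (23, 37), (25, 22)])
v26: WRITE a=2  (a history now [(2, 42), (4, 4), (9, 19), (13, 38), (14, 23), (15, 30), (17, 40), (18, 50), (19, 42), (21, 6), (22, 51), (23, 37), (25, 22), (26, 2)])
v27: WRITE b=44  (b history now [(1, 14), (3, 13), (5, 47), (6, 45), (7, 18), (8, 32), (10, 12), (11, 19), (12, 1), (16, 47), (20, 54), (24, 50), (27, 44)])
v28: WRITE b=4  (b history now [(1, 14), (3, 13), (5, 47), (6, 45), (7, 18), (8, 32), (10, 12), (11, 19), (12, 1), (16, 47), (20, 54), (24, 50), (27, 44), (28, 4)])
READ a @v24: history=[(2, 42), (4, 4), (9, 19), (13, 38), (14, 23), (15, 30), (17, 40), (18, 50), (19, 42), (21, 6), (22, 51), (23, 37), (25, 22), (26, 2)] -> pick v23 -> 37
READ a @v11: history=[(2, 42), (4, 4), (9, 19), (13, 38), (14, 23), (15, 30), (17, 40), (18, 50), (19, 42), (21, 6), (22, 51), (23, 37), (25, 22), (26, 2)] -> pick v9 -> 19
v29: WRITE a=0  (a history now [(2, 42), (4, 4), (9, 19), (13, 38), (14, 23), (15, 30), (17, 40), (18, 50), (19, 42), (21, 6), (22, 51), (23, 37), (25, 22), (26, 2), (29, 0)])
v30: WRITE a=11  (a history now [(2, 42), (4, 4), (9, 19), (13, 38), (14, 23), (15, 30), (17, 40), (18, 50), (19, 42), (21, 6), (22, 51), (23, 37), (25, 22), (26, 2), (29, 0), (30, 11)])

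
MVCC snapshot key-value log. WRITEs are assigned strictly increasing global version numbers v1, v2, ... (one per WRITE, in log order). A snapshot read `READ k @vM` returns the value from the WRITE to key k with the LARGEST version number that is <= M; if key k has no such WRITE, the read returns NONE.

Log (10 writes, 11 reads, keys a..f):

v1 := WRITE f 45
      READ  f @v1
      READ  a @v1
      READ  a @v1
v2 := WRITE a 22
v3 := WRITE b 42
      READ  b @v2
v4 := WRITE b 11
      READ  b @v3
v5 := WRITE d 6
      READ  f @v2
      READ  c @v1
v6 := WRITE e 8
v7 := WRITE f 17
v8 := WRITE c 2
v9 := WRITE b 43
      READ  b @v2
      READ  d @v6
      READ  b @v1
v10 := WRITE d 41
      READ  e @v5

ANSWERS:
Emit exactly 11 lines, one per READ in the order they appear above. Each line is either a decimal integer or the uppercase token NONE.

v1: WRITE f=45  (f history now [(1, 45)])
READ f @v1: history=[(1, 45)] -> pick v1 -> 45
READ a @v1: history=[] -> no version <= 1 -> NONE
READ a @v1: history=[] -> no version <= 1 -> NONE
v2: WRITE a=22  (a history now [(2, 22)])
v3: WRITE b=42  (b history now [(3, 42)])
READ b @v2: history=[(3, 42)] -> no version <= 2 -> NONE
v4: WRITE b=11  (b history now [(3, 42), (4, 11)])
READ b @v3: history=[(3, 42), (4, 11)] -> pick v3 -> 42
v5: WRITE d=6  (d history now [(5, 6)])
READ f @v2: history=[(1, 45)] -> pick v1 -> 45
READ c @v1: history=[] -> no version <= 1 -> NONE
v6: WRITE e=8  (e history now [(6, 8)])
v7: WRITE f=17  (f history now [(1, 45), (7, 17)])
v8: WRITE c=2  (c history now [(8, 2)])
v9: WRITE b=43  (b history now [(3, 42), (4, 11), (9, 43)])
READ b @v2: history=[(3, 42), (4, 11), (9, 43)] -> no version <= 2 -> NONE
READ d @v6: history=[(5, 6)] -> pick v5 -> 6
READ b @v1: history=[(3, 42), (4, 11), (9, 43)] -> no version <= 1 -> NONE
v10: WRITE d=41  (d history now [(5, 6), (10, 41)])
READ e @v5: history=[(6, 8)] -> no version <= 5 -> NONE

Answer: 45
NONE
NONE
NONE
42
45
NONE
NONE
6
NONE
NONE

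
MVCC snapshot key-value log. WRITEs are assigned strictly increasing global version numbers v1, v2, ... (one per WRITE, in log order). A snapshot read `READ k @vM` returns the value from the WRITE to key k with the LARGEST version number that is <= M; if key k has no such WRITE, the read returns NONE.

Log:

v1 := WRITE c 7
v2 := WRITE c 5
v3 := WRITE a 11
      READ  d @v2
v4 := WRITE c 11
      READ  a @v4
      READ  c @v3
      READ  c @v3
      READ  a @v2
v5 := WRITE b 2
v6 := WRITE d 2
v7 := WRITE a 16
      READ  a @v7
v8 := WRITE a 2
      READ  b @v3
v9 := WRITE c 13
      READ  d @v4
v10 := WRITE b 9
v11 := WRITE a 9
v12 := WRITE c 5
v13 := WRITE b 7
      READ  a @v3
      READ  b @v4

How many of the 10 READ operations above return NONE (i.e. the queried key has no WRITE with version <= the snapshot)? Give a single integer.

v1: WRITE c=7  (c history now [(1, 7)])
v2: WRITE c=5  (c history now [(1, 7), (2, 5)])
v3: WRITE a=11  (a history now [(3, 11)])
READ d @v2: history=[] -> no version <= 2 -> NONE
v4: WRITE c=11  (c history now [(1, 7), (2, 5), (4, 11)])
READ a @v4: history=[(3, 11)] -> pick v3 -> 11
READ c @v3: history=[(1, 7), (2, 5), (4, 11)] -> pick v2 -> 5
READ c @v3: history=[(1, 7), (2, 5), (4, 11)] -> pick v2 -> 5
READ a @v2: history=[(3, 11)] -> no version <= 2 -> NONE
v5: WRITE b=2  (b history now [(5, 2)])
v6: WRITE d=2  (d history now [(6, 2)])
v7: WRITE a=16  (a history now [(3, 11), (7, 16)])
READ a @v7: history=[(3, 11), (7, 16)] -> pick v7 -> 16
v8: WRITE a=2  (a history now [(3, 11), (7, 16), (8, 2)])
READ b @v3: history=[(5, 2)] -> no version <= 3 -> NONE
v9: WRITE c=13  (c history now [(1, 7), (2, 5), (4, 11), (9, 13)])
READ d @v4: history=[(6, 2)] -> no version <= 4 -> NONE
v10: WRITE b=9  (b history now [(5, 2), (10, 9)])
v11: WRITE a=9  (a history now [(3, 11), (7, 16), (8, 2), (11, 9)])
v12: WRITE c=5  (c history now [(1, 7), (2, 5), (4, 11), (9, 13), (12, 5)])
v13: WRITE b=7  (b history now [(5, 2), (10, 9), (13, 7)])
READ a @v3: history=[(3, 11), (7, 16), (8, 2), (11, 9)] -> pick v3 -> 11
READ b @v4: history=[(5, 2), (10, 9), (13, 7)] -> no version <= 4 -> NONE
Read results in order: ['NONE', '11', '5', '5', 'NONE', '16', 'NONE', 'NONE', '11', 'NONE']
NONE count = 5

Answer: 5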